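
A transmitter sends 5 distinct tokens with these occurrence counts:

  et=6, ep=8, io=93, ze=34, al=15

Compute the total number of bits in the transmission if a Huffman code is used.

262

Greedily combine the two least-frequent nodes:
merge et(6) and ep(8): 14
merge 14 and al(15): 29
merge 29 and ze(34): 63
merge 63 and io(93): 156
The encoded length is the sum of every internal node's weight: 14 + 29 + 63 + 156 = 262 bits.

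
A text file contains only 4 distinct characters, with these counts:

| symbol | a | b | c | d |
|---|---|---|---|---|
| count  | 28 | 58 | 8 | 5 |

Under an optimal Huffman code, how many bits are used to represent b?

1

Repeatedly merge the two smallest:
d(5) + c(8) → 13
13 + a(28) → 41
41 + b(58) → 99
b is merged only at the final step, so code length = 1.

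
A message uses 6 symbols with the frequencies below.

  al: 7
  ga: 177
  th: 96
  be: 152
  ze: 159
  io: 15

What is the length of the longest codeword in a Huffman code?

Merge the two lowest-weight nodes at each step:
al(7) + io(15) → 22
22 + th(96) → 118
118 + be(152) → 270
ze(159) + ga(177) → 336
270 + 336 → 606
The rarest symbols sit at the bottom; the longest codeword is 4 bits.

4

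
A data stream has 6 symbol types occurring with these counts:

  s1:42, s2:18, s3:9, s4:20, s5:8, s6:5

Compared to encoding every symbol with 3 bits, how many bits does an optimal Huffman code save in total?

Fixed-length: 3 bits × 102 symbols = 306 bits.
Huffman merges:
merge s6(5) and s5(8): 13
merge s3(9) and 13: 22
merge s2(18) and s4(20): 38
merge 22 and 38: 60
merge s1(42) and 60: 102
Huffman total = 13 + 22 + 38 + 60 + 102 = 235 bits.
Saving = 306 − 235 = 71 bits.

71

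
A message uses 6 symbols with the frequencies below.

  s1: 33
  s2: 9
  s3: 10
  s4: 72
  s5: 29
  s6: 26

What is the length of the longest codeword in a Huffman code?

Merge the two lowest-weight nodes at each step:
s2(9) + s3(10) → 19
19 + s6(26) → 45
s5(29) + s1(33) → 62
45 + 62 → 107
s4(72) + 107 → 179
The rarest symbols sit at the bottom; the longest codeword is 4 bits.

4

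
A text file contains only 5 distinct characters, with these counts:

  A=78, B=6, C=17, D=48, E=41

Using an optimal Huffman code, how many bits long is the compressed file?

389

Build the Huffman tree bottom-up:
merge B(6) and C(17): 23
merge 23 and E(41): 64
merge D(48) and 64: 112
merge A(78) and 112: 190
Each symbol's bit-cost is frequency × depth; summing gives 389 bits (equivalently 23 + 64 + 112 + 190).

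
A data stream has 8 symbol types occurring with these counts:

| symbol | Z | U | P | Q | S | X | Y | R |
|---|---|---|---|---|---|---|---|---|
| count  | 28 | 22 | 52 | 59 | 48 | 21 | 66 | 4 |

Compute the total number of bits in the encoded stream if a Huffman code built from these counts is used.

Build the Huffman tree bottom-up:
R(4) + X(21) → 25
U(22) + 25 → 47
Z(28) + 47 → 75
S(48) + P(52) → 100
Q(59) + Y(66) → 125
75 + 100 → 175
125 + 175 → 300
Total encoded bits = sum of merged weights = 25 + 47 + 75 + 100 + 125 + 175 + 300 = 847.

847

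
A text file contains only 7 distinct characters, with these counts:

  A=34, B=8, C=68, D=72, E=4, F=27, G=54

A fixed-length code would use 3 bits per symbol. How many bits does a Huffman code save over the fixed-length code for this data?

Fixed-length: 3 bits × 267 symbols = 801 bits.
Huffman merges:
merge E(4) and B(8): 12
merge 12 and F(27): 39
merge A(34) and 39: 73
merge G(54) and C(68): 122
merge D(72) and 73: 145
merge 122 and 145: 267
Huffman total = 12 + 39 + 73 + 122 + 145 + 267 = 658 bits.
Saving = 801 − 658 = 143 bits.

143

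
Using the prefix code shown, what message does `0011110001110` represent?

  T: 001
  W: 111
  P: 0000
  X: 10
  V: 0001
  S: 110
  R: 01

Read left to right; each codeword is recognised as soon as it completes (prefix code):
  001→T | 111→W | 0001→V | 110→S
Decoded message: TWVS

TWVS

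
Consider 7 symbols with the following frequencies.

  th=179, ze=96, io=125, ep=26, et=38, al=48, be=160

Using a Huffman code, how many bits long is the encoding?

Greedily combine the two least-frequent nodes:
merge ep(26) and et(38): 64
merge al(48) and 64: 112
merge ze(96) and 112: 208
merge io(125) and be(160): 285
merge th(179) and 208: 387
merge 285 and 387: 672
Total encoded bits = sum of merged weights = 64 + 112 + 208 + 285 + 387 + 672 = 1728.

1728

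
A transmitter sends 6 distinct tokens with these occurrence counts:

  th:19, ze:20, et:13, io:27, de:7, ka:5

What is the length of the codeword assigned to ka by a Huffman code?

Huffman merges, smallest pair first:
combine ka(5), de(7) → 12
combine 12, et(13) → 25
combine th(19), ze(20) → 39
combine 25, io(27) → 52
combine 39, 52 → 91
ka's leaf is at depth 4, giving a 4-bit codeword.

4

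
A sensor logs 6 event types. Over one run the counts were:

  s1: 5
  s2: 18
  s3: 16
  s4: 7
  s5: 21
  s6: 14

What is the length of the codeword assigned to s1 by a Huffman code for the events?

Huffman merges, smallest pair first:
combine s1(5), s4(7) → 12
combine 12, s6(14) → 26
combine s3(16), s2(18) → 34
combine s5(21), 26 → 47
combine 34, 47 → 81
The subtree containing s1 is merged 4 times, so code length = 4.

4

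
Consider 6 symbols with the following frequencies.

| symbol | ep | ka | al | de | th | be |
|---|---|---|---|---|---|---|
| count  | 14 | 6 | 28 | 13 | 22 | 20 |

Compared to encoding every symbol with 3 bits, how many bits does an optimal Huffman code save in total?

Fixed-length: 3 bits × 103 symbols = 309 bits.
Huffman merges:
ka(6) + de(13) → 19
ep(14) + 19 → 33
be(20) + th(22) → 42
al(28) + 33 → 61
42 + 61 → 103
Huffman total = 19 + 33 + 42 + 61 + 103 = 258 bits.
Saving = 309 − 258 = 51 bits.

51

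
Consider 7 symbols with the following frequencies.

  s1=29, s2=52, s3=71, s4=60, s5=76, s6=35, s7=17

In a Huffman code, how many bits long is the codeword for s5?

2

Huffman merges, smallest pair first:
combine s7(17), s1(29) → 46
combine s6(35), 46 → 81
combine s2(52), s4(60) → 112
combine s3(71), s5(76) → 147
combine 81, 112 → 193
combine 147, 193 → 340
s5's leaf is at depth 2, giving a 2-bit codeword.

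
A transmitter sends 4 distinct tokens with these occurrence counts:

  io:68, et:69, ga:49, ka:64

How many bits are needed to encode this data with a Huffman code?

500

Greedily combine the two least-frequent nodes:
merge ga(49) and ka(64): 113
merge io(68) and et(69): 137
merge 113 and 137: 250
Each symbol's bit-cost is frequency × depth; summing gives 500 bits (equivalently 113 + 137 + 250).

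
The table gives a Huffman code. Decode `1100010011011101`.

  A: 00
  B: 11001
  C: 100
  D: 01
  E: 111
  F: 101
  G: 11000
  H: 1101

Read left to right; each codeword is recognised as soon as it completes (prefix code):
  11000→G | 100→C | 1101→H | 1101→H
Decoded message: GCHH

GCHH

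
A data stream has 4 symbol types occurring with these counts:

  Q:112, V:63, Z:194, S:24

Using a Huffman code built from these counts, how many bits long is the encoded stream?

679

Build the Huffman tree bottom-up:
S(24) + V(63) → 87
87 + Q(112) → 199
Z(194) + 199 → 393
The encoded length is the sum of every internal node's weight: 87 + 199 + 393 = 679 bits.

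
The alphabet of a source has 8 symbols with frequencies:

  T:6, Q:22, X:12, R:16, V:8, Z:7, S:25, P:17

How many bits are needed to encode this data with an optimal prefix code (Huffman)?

Build the Huffman tree bottom-up:
combine T(6), Z(7) → 13
combine V(8), X(12) → 20
combine 13, R(16) → 29
combine P(17), 20 → 37
combine Q(22), S(25) → 47
combine 29, 37 → 66
combine 47, 66 → 113
Total encoded bits = sum of merged weights = 13 + 20 + 29 + 37 + 47 + 66 + 113 = 325.

325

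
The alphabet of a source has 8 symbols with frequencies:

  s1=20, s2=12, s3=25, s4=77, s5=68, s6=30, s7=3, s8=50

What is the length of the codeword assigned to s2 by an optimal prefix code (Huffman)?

5

Huffman merges, smallest pair first:
s7(3) + s2(12) → 15
15 + s1(20) → 35
s3(25) + s6(30) → 55
35 + s8(50) → 85
55 + s5(68) → 123
s4(77) + 85 → 162
123 + 162 → 285
The subtree containing s2 is merged 5 times, so code length = 5.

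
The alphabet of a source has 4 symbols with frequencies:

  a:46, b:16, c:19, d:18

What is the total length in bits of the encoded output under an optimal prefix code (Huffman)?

186

Merge the two smallest weights repeatedly:
b(16) + d(18) → 34
c(19) + 34 → 53
a(46) + 53 → 99
The encoded length is the sum of every internal node's weight: 34 + 53 + 99 = 186 bits.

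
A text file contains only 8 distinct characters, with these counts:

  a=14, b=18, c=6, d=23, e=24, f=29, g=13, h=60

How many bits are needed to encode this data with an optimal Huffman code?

Merge the two smallest weights repeatedly:
merge c(6) and g(13): 19
merge a(14) and b(18): 32
merge 19 and d(23): 42
merge e(24) and f(29): 53
merge 32 and 42: 74
merge 53 and h(60): 113
merge 74 and 113: 187
Total encoded bits = sum of merged weights = 19 + 32 + 42 + 53 + 74 + 113 + 187 = 520.

520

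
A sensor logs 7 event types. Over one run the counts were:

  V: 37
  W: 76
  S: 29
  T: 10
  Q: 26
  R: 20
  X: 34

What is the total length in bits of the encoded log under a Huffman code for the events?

613

Merge the two smallest weights repeatedly:
merge T(10) and R(20): 30
merge Q(26) and S(29): 55
merge 30 and X(34): 64
merge V(37) and 55: 92
merge 64 and W(76): 140
merge 92 and 140: 232
Total encoded bits = sum of merged weights = 30 + 55 + 64 + 92 + 140 + 232 = 613.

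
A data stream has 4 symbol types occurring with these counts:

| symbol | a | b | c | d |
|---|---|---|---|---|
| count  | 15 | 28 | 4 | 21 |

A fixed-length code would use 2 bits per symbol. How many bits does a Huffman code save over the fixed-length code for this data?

Fixed-length: 2 bits × 68 symbols = 136 bits.
Huffman merges:
combine c(4), a(15) → 19
combine 19, d(21) → 40
combine b(28), 40 → 68
Huffman total = 19 + 40 + 68 = 127 bits.
Saving = 136 − 127 = 9 bits.

9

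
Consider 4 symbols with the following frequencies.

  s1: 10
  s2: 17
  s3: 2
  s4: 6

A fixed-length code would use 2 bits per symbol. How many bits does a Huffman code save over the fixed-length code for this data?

Fixed-length: 2 bits × 35 symbols = 70 bits.
Huffman merges:
combine s3(2), s4(6) → 8
combine 8, s1(10) → 18
combine s2(17), 18 → 35
Huffman total = 8 + 18 + 35 = 61 bits.
Saving = 70 − 61 = 9 bits.

9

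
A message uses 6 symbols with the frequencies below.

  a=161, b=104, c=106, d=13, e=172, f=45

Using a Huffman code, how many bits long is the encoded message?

1422

Greedily combine the two least-frequent nodes:
d(13) + f(45) → 58
58 + b(104) → 162
c(106) + a(161) → 267
162 + e(172) → 334
267 + 334 → 601
The encoded length is the sum of every internal node's weight: 58 + 162 + 267 + 334 + 601 = 1422 bits.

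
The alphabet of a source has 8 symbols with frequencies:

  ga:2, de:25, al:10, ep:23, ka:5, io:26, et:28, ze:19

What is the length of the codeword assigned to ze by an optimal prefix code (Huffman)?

Repeatedly merge the two smallest:
combine ga(2), ka(5) → 7
combine 7, al(10) → 17
combine 17, ze(19) → 36
combine ep(23), de(25) → 48
combine io(26), et(28) → 54
combine 36, 48 → 84
combine 54, 84 → 138
The subtree containing ze is merged 3 times, so code length = 3.

3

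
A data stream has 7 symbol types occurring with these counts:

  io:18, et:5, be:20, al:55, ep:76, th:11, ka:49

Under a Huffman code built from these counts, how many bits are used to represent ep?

2

Huffman merges, smallest pair first:
et(5) + th(11) → 16
16 + io(18) → 34
be(20) + 34 → 54
ka(49) + 54 → 103
al(55) + ep(76) → 131
103 + 131 → 234
The subtree containing ep is merged 2 times, so code length = 2.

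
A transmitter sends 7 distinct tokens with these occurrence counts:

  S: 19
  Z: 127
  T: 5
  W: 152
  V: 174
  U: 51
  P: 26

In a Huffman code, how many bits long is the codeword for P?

4

Huffman merges, smallest pair first:
T(5) + S(19) → 24
24 + P(26) → 50
50 + U(51) → 101
101 + Z(127) → 228
W(152) + V(174) → 326
228 + 326 → 554
P's leaf is at depth 4, giving a 4-bit codeword.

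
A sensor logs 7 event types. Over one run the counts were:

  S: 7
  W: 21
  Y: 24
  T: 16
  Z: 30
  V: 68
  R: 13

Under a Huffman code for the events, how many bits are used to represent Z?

3

Repeatedly merge the two smallest:
combine S(7), R(13) → 20
combine T(16), 20 → 36
combine W(21), Y(24) → 45
combine Z(30), 36 → 66
combine 45, 66 → 111
combine V(68), 111 → 179
Z sits 3 levels below the root, so its codeword is 3 bits.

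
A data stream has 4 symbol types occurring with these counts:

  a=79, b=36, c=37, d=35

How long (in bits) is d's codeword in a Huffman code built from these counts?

Repeatedly merge the two smallest:
d(35) + b(36) → 71
c(37) + 71 → 108
a(79) + 108 → 187
d sits 3 levels below the root, so its codeword is 3 bits.

3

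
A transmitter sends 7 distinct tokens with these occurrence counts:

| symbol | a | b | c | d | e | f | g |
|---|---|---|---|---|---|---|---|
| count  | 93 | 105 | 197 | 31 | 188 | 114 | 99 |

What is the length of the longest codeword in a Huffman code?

Merge the two lowest-weight nodes at each step:
merge d(31) and a(93): 124
merge g(99) and b(105): 204
merge f(114) and 124: 238
merge e(188) and c(197): 385
merge 204 and 238: 442
merge 385 and 442: 827
Maximum depth reached is 4.

4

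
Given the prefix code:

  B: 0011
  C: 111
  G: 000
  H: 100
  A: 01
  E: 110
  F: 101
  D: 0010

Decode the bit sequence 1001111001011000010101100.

HCHFHDFH

Read left to right; each codeword is recognised as soon as it completes (prefix code):
  100→H | 111→C | 100→H | 101→F | 100→H | 0010→D | 101→F | 100→H
Decoded message: HCHFHDFH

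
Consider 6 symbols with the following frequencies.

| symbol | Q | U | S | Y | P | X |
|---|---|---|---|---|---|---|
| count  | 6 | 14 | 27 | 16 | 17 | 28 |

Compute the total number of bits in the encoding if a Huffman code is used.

Greedily combine the two least-frequent nodes:
merge Q(6) and U(14): 20
merge Y(16) and P(17): 33
merge 20 and S(27): 47
merge X(28) and 33: 61
merge 47 and 61: 108
Total encoded bits = sum of merged weights = 20 + 33 + 47 + 61 + 108 = 269.

269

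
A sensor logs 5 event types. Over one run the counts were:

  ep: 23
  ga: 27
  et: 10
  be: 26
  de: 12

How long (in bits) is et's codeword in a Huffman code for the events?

Repeatedly merge the two smallest:
merge et(10) and de(12): 22
merge 22 and ep(23): 45
merge be(26) and ga(27): 53
merge 45 and 53: 98
The subtree containing et is merged 3 times, so code length = 3.

3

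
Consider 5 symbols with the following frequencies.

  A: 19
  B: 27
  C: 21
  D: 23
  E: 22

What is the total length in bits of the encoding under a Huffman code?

264

Greedily combine the two least-frequent nodes:
A(19) + C(21) → 40
E(22) + D(23) → 45
B(27) + 40 → 67
45 + 67 → 112
Each symbol's bit-cost is frequency × depth; summing gives 264 bits (equivalently 40 + 45 + 67 + 112).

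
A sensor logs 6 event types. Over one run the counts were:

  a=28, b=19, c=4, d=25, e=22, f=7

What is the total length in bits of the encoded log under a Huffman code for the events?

251

Merge the two smallest weights repeatedly:
merge c(4) and f(7): 11
merge 11 and b(19): 30
merge e(22) and d(25): 47
merge a(28) and 30: 58
merge 47 and 58: 105
Total encoded bits = sum of merged weights = 11 + 30 + 47 + 58 + 105 = 251.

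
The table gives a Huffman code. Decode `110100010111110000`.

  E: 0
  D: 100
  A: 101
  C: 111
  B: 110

BDEACDEE

Read left to right; each codeword is recognised as soon as it completes (prefix code):
  110→B | 100→D | 0→E | 101→A | 111→C | 100→D | 0→E | 0→E
Decoded message: BDEACDEE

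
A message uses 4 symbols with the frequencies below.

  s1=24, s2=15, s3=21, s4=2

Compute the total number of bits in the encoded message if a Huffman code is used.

Build the Huffman tree bottom-up:
combine s4(2), s2(15) → 17
combine 17, s3(21) → 38
combine s1(24), 38 → 62
Each symbol's bit-cost is frequency × depth; summing gives 117 bits (equivalently 17 + 38 + 62).

117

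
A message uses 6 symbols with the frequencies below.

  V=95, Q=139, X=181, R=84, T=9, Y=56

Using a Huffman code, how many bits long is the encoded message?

1342

Build the Huffman tree bottom-up:
merge T(9) and Y(56): 65
merge 65 and R(84): 149
merge V(95) and Q(139): 234
merge 149 and X(181): 330
merge 234 and 330: 564
The encoded length is the sum of every internal node's weight: 65 + 149 + 234 + 330 + 564 = 1342 bits.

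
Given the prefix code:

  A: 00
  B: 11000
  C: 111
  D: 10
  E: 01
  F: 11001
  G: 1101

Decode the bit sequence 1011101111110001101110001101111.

DCECBGBGC

Read left to right; each codeword is recognised as soon as it completes (prefix code):
  10→D | 111→C | 01→E | 111→C | 11000→B | 1101→G | 11000→B | 1101→G | 111→C
Decoded message: DCECBGBGC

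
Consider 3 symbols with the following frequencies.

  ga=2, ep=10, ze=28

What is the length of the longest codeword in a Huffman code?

Merge the two lowest-weight nodes at each step:
combine ga(2), ep(10) → 12
combine 12, ze(28) → 40
The rarest symbols sit at the bottom; the longest codeword is 2 bits.

2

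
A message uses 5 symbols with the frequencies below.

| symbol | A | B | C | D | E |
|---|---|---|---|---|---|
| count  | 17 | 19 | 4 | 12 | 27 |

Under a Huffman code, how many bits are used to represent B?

Build the tree from the bottom:
merge C(4) and D(12): 16
merge 16 and A(17): 33
merge B(19) and E(27): 46
merge 33 and 46: 79
B sits 2 levels below the root, so its codeword is 2 bits.

2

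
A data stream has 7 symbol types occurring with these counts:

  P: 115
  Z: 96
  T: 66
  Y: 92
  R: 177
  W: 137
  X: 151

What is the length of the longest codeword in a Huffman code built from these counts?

3

Merge the two lowest-weight nodes at each step:
T(66) + Y(92) → 158
Z(96) + P(115) → 211
W(137) + X(151) → 288
158 + R(177) → 335
211 + 288 → 499
335 + 499 → 834
The first pair merged (T, Y) ends up deepest, at depth 3.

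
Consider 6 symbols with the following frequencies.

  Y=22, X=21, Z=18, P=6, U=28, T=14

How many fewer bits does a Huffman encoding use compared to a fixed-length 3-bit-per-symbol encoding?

Fixed-length: 3 bits × 109 symbols = 327 bits.
Huffman merges:
combine P(6), T(14) → 20
combine Z(18), 20 → 38
combine X(21), Y(22) → 43
combine U(28), 38 → 66
combine 43, 66 → 109
Huffman total = 20 + 38 + 43 + 66 + 109 = 276 bits.
Saving = 327 − 276 = 51 bits.

51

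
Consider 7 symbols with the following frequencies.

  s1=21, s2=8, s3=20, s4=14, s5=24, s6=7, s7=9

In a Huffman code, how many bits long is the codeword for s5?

Build the tree from the bottom:
merge s6(7) and s2(8): 15
merge s7(9) and s4(14): 23
merge 15 and s3(20): 35
merge s1(21) and 23: 44
merge s5(24) and 35: 59
merge 44 and 59: 103
s5 sits 2 levels below the root, so its codeword is 2 bits.

2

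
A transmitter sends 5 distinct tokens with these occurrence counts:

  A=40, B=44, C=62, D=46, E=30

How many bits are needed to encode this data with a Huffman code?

Build the Huffman tree bottom-up:
combine E(30), A(40) → 70
combine B(44), D(46) → 90
combine C(62), 70 → 132
combine 90, 132 → 222
The encoded length is the sum of every internal node's weight: 70 + 90 + 132 + 222 = 514 bits.

514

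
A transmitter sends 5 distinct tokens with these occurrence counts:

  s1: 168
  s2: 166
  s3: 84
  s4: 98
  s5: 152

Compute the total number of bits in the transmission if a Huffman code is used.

Build the Huffman tree bottom-up:
combine s3(84), s4(98) → 182
combine s5(152), s2(166) → 318
combine s1(168), 182 → 350
combine 318, 350 → 668
Total encoded bits = sum of merged weights = 182 + 318 + 350 + 668 = 1518.

1518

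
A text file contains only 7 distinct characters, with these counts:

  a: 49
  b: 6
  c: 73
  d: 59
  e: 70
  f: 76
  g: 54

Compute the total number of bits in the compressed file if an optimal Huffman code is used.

Merge the two smallest weights repeatedly:
b(6) + a(49) → 55
g(54) + 55 → 109
d(59) + e(70) → 129
c(73) + f(76) → 149
109 + 129 → 238
149 + 238 → 387
Total encoded bits = sum of merged weights = 55 + 109 + 129 + 149 + 238 + 387 = 1067.

1067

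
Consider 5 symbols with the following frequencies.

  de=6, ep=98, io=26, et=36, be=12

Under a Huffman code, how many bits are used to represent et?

Build the tree from the bottom:
combine de(6), be(12) → 18
combine 18, io(26) → 44
combine et(36), 44 → 80
combine 80, ep(98) → 178
et's leaf is at depth 2, giving a 2-bit codeword.

2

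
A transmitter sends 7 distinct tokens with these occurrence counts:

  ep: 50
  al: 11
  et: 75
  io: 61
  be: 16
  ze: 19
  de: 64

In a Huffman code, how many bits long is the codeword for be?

5

Huffman merges, smallest pair first:
merge al(11) and be(16): 27
merge ze(19) and 27: 46
merge 46 and ep(50): 96
merge io(61) and de(64): 125
merge et(75) and 96: 171
merge 125 and 171: 296
be's leaf is at depth 5, giving a 5-bit codeword.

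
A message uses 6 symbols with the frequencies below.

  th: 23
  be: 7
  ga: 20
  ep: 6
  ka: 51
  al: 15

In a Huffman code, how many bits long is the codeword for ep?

4

Repeatedly merge the two smallest:
combine ep(6), be(7) → 13
combine 13, al(15) → 28
combine ga(20), th(23) → 43
combine 28, 43 → 71
combine ka(51), 71 → 122
ep sits 4 levels below the root, so its codeword is 4 bits.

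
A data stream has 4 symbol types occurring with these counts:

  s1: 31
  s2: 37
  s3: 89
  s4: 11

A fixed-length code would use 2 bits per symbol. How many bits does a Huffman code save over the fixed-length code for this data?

Fixed-length: 2 bits × 168 symbols = 336 bits.
Huffman merges:
s4(11) + s1(31) → 42
s2(37) + 42 → 79
79 + s3(89) → 168
Huffman total = 42 + 79 + 168 = 289 bits.
Saving = 336 − 289 = 47 bits.

47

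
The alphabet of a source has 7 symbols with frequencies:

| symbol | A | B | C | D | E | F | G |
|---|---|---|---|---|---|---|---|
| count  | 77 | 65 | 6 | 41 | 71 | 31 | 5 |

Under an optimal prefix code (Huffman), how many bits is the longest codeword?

5

Merge the two lowest-weight nodes at each step:
G(5) + C(6) → 11
11 + F(31) → 42
D(41) + 42 → 83
B(65) + E(71) → 136
A(77) + 83 → 160
136 + 160 → 296
Maximum depth reached is 5.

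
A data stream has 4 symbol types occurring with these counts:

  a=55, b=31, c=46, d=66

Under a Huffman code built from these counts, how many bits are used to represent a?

Huffman merges, smallest pair first:
combine b(31), c(46) → 77
combine a(55), d(66) → 121
combine 77, 121 → 198
a's leaf is at depth 2, giving a 2-bit codeword.

2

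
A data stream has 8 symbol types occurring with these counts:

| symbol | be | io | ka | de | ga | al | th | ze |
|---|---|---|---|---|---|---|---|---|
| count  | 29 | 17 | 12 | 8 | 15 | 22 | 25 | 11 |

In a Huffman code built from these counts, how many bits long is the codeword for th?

3

Huffman merges, smallest pair first:
merge de(8) and ze(11): 19
merge ka(12) and ga(15): 27
merge io(17) and 19: 36
merge al(22) and th(25): 47
merge 27 and be(29): 56
merge 36 and 47: 83
merge 56 and 83: 139
The subtree containing th is merged 3 times, so code length = 3.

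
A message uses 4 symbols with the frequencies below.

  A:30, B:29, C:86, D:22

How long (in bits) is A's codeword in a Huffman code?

2

Huffman merges, smallest pair first:
D(22) + B(29) → 51
A(30) + 51 → 81
81 + C(86) → 167
The subtree containing A is merged 2 times, so code length = 2.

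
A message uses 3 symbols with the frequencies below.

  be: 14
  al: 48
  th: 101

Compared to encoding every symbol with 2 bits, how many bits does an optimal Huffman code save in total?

101

Fixed-length: 2 bits × 163 symbols = 326 bits.
Huffman merges:
be(14) + al(48) → 62
62 + th(101) → 163
Huffman total = 62 + 163 = 225 bits.
Saving = 326 − 225 = 101 bits.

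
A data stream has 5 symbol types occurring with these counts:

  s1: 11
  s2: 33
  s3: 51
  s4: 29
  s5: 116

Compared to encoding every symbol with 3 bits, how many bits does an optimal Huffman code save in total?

Fixed-length: 3 bits × 240 symbols = 720 bits.
Huffman merges:
s1(11) + s4(29) → 40
s2(33) + 40 → 73
s3(51) + 73 → 124
s5(116) + 124 → 240
Huffman total = 40 + 73 + 124 + 240 = 477 bits.
Saving = 720 − 477 = 243 bits.

243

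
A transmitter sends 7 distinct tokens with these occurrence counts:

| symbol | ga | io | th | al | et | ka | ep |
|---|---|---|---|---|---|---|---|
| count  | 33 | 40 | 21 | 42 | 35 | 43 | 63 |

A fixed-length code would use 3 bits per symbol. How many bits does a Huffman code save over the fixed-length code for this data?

Fixed-length: 3 bits × 277 symbols = 831 bits.
Huffman merges:
merge th(21) and ga(33): 54
merge et(35) and io(40): 75
merge al(42) and ka(43): 85
merge 54 and ep(63): 117
merge 75 and 85: 160
merge 117 and 160: 277
Huffman total = 54 + 75 + 85 + 117 + 160 + 277 = 768 bits.
Saving = 831 − 768 = 63 bits.

63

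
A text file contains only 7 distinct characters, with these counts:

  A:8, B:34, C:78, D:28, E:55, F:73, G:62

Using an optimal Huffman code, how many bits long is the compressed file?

899

Merge the two smallest weights repeatedly:
merge A(8) and D(28): 36
merge B(34) and 36: 70
merge E(55) and G(62): 117
merge 70 and F(73): 143
merge C(78) and 117: 195
merge 143 and 195: 338
Each symbol's bit-cost is frequency × depth; summing gives 899 bits (equivalently 36 + 70 + 117 + 143 + 195 + 338).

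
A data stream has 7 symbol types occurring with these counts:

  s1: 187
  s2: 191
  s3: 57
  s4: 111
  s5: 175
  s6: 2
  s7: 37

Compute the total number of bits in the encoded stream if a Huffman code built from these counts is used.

1862

Build the Huffman tree bottom-up:
s6(2) + s7(37) → 39
39 + s3(57) → 96
96 + s4(111) → 207
s5(175) + s1(187) → 362
s2(191) + 207 → 398
362 + 398 → 760
Total encoded bits = sum of merged weights = 39 + 96 + 207 + 362 + 398 + 760 = 1862.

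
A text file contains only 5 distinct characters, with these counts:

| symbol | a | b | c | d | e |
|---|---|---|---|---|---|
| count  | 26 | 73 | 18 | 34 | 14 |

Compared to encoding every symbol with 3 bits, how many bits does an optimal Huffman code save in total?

Fixed-length: 3 bits × 165 symbols = 495 bits.
Huffman merges:
e(14) + c(18) → 32
a(26) + 32 → 58
d(34) + 58 → 92
b(73) + 92 → 165
Huffman total = 32 + 58 + 92 + 165 = 347 bits.
Saving = 495 − 347 = 148 bits.

148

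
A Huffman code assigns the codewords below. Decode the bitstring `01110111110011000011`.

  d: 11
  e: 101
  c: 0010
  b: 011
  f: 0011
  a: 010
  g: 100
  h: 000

beddfhb

Read left to right; each codeword is recognised as soon as it completes (prefix code):
  011→b | 101→e | 11→d | 11→d | 0011→f | 000→h | 011→b
Decoded message: beddfhb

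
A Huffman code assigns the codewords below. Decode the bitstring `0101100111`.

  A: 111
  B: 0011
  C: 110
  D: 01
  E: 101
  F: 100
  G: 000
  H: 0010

DDFA

Read left to right; each codeword is recognised as soon as it completes (prefix code):
  01→D | 01→D | 100→F | 111→A
Decoded message: DDFA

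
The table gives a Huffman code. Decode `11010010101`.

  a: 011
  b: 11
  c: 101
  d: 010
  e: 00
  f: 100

bddc

Read left to right; each codeword is recognised as soon as it completes (prefix code):
  11→b | 010→d | 010→d | 101→c
Decoded message: bddc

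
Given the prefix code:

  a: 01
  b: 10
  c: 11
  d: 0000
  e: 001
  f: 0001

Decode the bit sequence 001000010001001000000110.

edbeedeb

Read left to right; each codeword is recognised as soon as it completes (prefix code):
  001→e | 0000→d | 10→b | 001→e | 001→e | 0000→d | 001→e | 10→b
Decoded message: edbeedeb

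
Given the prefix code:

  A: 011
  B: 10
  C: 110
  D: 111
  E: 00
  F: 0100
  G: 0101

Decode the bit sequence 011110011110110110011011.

ACACCCAA

Read left to right; each codeword is recognised as soon as it completes (prefix code):
  011→A | 110→C | 011→A | 110→C | 110→C | 110→C | 011→A | 011→A
Decoded message: ACACCCAA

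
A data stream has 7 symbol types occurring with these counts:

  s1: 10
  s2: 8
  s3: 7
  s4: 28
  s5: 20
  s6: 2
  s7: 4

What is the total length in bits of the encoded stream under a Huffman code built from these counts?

Build the Huffman tree bottom-up:
s6(2) + s7(4) → 6
6 + s3(7) → 13
s2(8) + s1(10) → 18
13 + 18 → 31
s5(20) + s4(28) → 48
31 + 48 → 79
The encoded length is the sum of every internal node's weight: 6 + 13 + 18 + 31 + 48 + 79 = 195 bits.

195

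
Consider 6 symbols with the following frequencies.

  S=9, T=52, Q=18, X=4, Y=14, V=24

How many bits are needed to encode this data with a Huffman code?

272

Greedily combine the two least-frequent nodes:
X(4) + S(9) → 13
13 + Y(14) → 27
Q(18) + V(24) → 42
27 + 42 → 69
T(52) + 69 → 121
Each symbol's bit-cost is frequency × depth; summing gives 272 bits (equivalently 13 + 27 + 42 + 69 + 121).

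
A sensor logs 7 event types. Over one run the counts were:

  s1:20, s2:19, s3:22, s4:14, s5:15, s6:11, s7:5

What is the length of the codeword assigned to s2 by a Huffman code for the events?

3

Build the tree from the bottom:
s7(5) + s6(11) → 16
s4(14) + s5(15) → 29
16 + s2(19) → 35
s1(20) + s3(22) → 42
29 + 35 → 64
42 + 64 → 106
s2 sits 3 levels below the root, so its codeword is 3 bits.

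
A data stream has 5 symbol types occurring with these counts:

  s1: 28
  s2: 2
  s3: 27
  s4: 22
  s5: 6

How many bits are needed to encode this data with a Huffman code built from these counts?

178

Build the Huffman tree bottom-up:
combine s2(2), s5(6) → 8
combine 8, s4(22) → 30
combine s3(27), s1(28) → 55
combine 30, 55 → 85
Total encoded bits = sum of merged weights = 8 + 30 + 55 + 85 = 178.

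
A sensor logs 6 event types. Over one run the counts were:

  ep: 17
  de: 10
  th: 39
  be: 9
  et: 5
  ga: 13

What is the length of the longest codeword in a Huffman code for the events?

4

Merge the two lowest-weight nodes at each step:
combine et(5), be(9) → 14
combine de(10), ga(13) → 23
combine 14, ep(17) → 31
combine 23, 31 → 54
combine th(39), 54 → 93
The first pair merged (et, be) ends up deepest, at depth 4.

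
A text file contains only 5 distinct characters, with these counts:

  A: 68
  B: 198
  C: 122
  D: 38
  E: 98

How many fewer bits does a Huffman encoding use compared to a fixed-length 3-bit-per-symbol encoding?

418

Fixed-length: 3 bits × 524 symbols = 1572 bits.
Huffman merges:
merge D(38) and A(68): 106
merge E(98) and 106: 204
merge C(122) and B(198): 320
merge 204 and 320: 524
Huffman total = 106 + 204 + 320 + 524 = 1154 bits.
Saving = 1572 − 1154 = 418 bits.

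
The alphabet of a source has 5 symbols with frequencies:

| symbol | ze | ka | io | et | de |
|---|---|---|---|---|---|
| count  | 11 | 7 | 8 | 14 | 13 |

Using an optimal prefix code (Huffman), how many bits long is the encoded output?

121

Greedily combine the two least-frequent nodes:
combine ka(7), io(8) → 15
combine ze(11), de(13) → 24
combine et(14), 15 → 29
combine 24, 29 → 53
The encoded length is the sum of every internal node's weight: 15 + 24 + 29 + 53 = 121 bits.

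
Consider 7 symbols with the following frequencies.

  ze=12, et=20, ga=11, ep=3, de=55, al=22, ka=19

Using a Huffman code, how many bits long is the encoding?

356

Build the Huffman tree bottom-up:
combine ep(3), ga(11) → 14
combine ze(12), 14 → 26
combine ka(19), et(20) → 39
combine al(22), 26 → 48
combine 39, 48 → 87
combine de(55), 87 → 142
The encoded length is the sum of every internal node's weight: 14 + 26 + 39 + 48 + 87 + 142 = 356 bits.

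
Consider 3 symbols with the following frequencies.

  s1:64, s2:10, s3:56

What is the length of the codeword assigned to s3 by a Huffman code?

2

Build the tree from the bottom:
merge s2(10) and s3(56): 66
merge s1(64) and 66: 130
The subtree containing s3 is merged 2 times, so code length = 2.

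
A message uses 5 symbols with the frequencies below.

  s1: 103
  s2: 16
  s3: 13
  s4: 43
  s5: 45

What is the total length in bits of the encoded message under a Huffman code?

Merge the two smallest weights repeatedly:
combine s3(13), s2(16) → 29
combine 29, s4(43) → 72
combine s5(45), 72 → 117
combine s1(103), 117 → 220
The encoded length is the sum of every internal node's weight: 29 + 72 + 117 + 220 = 438 bits.

438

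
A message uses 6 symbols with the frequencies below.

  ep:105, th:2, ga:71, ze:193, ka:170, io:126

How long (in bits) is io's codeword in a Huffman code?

2

Build the tree from the bottom:
th(2) + ga(71) → 73
73 + ep(105) → 178
io(126) + ka(170) → 296
178 + ze(193) → 371
296 + 371 → 667
io's leaf is at depth 2, giving a 2-bit codeword.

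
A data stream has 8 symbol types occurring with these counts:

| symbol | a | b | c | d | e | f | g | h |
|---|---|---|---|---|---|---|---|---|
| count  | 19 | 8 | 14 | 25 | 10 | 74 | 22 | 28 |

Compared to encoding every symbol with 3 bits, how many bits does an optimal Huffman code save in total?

Fixed-length: 3 bits × 200 symbols = 600 bits.
Huffman merges:
merge b(8) and e(10): 18
merge c(14) and 18: 32
merge a(19) and g(22): 41
merge d(25) and h(28): 53
merge 32 and 41: 73
merge 53 and 73: 126
merge f(74) and 126: 200
Huffman total = 18 + 32 + 41 + 53 + 73 + 126 + 200 = 543 bits.
Saving = 600 − 543 = 57 bits.

57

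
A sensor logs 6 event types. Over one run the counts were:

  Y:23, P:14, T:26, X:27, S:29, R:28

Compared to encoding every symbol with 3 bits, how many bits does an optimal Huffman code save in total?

Fixed-length: 3 bits × 147 symbols = 441 bits.
Huffman merges:
P(14) + Y(23) → 37
T(26) + X(27) → 53
R(28) + S(29) → 57
37 + 53 → 90
57 + 90 → 147
Huffman total = 37 + 53 + 57 + 90 + 147 = 384 bits.
Saving = 441 − 384 = 57 bits.

57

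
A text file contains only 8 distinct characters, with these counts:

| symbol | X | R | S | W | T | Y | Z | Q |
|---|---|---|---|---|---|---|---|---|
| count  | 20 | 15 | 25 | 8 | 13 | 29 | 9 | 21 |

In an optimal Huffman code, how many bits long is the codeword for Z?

4

Huffman merges, smallest pair first:
merge W(8) and Z(9): 17
merge T(13) and R(15): 28
merge 17 and X(20): 37
merge Q(21) and S(25): 46
merge 28 and Y(29): 57
merge 37 and 46: 83
merge 57 and 83: 140
Z's leaf is at depth 4, giving a 4-bit codeword.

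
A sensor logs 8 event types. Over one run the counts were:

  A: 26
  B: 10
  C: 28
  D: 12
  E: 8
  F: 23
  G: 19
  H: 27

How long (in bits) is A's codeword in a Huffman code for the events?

3

Repeatedly merge the two smallest:
combine E(8), B(10) → 18
combine D(12), 18 → 30
combine G(19), F(23) → 42
combine A(26), H(27) → 53
combine C(28), 30 → 58
combine 42, 53 → 95
combine 58, 95 → 153
A's leaf is at depth 3, giving a 3-bit codeword.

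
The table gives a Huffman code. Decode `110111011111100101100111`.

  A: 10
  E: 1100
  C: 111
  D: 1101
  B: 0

Read left to right; each codeword is recognised as soon as it completes (prefix code):
  1101→D | 1101→D | 111→C | 1100→E | 10→A | 1100→E | 111→C
Decoded message: DDCEAEC

DDCEAEC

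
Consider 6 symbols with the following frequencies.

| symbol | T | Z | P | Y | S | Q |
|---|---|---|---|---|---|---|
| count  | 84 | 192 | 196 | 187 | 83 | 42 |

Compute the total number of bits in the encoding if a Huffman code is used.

Greedily combine the two least-frequent nodes:
merge Q(42) and S(83): 125
merge T(84) and 125: 209
merge Y(187) and Z(192): 379
merge P(196) and 209: 405
merge 379 and 405: 784
The encoded length is the sum of every internal node's weight: 125 + 209 + 379 + 405 + 784 = 1902 bits.

1902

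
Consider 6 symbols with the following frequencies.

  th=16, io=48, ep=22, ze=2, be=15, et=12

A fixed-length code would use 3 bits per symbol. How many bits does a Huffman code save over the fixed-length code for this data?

Fixed-length: 3 bits × 115 symbols = 345 bits.
Huffman merges:
ze(2) + et(12) → 14
14 + be(15) → 29
th(16) + ep(22) → 38
29 + 38 → 67
io(48) + 67 → 115
Huffman total = 14 + 29 + 38 + 67 + 115 = 263 bits.
Saving = 345 − 263 = 82 bits.

82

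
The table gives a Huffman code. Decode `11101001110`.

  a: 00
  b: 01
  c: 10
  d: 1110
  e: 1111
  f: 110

dcbf

Read left to right; each codeword is recognised as soon as it completes (prefix code):
  1110→d | 10→c | 01→b | 110→f
Decoded message: dcbf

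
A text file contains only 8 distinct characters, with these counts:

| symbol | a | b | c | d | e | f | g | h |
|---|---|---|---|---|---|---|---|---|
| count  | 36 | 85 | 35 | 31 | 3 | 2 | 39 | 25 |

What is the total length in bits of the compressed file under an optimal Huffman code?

679

Greedily combine the two least-frequent nodes:
f(2) + e(3) → 5
5 + h(25) → 30
30 + d(31) → 61
c(35) + a(36) → 71
g(39) + 61 → 100
71 + b(85) → 156
100 + 156 → 256
The encoded length is the sum of every internal node's weight: 5 + 30 + 61 + 71 + 100 + 156 + 256 = 679 bits.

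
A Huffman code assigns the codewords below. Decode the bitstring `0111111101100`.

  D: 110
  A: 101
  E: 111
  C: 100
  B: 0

BEEAC

Read left to right; each codeword is recognised as soon as it completes (prefix code):
  0→B | 111→E | 111→E | 101→A | 100→C
Decoded message: BEEAC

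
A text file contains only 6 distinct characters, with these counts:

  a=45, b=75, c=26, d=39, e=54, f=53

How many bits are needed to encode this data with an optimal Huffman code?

Merge the two smallest weights repeatedly:
c(26) + d(39) → 65
a(45) + f(53) → 98
e(54) + 65 → 119
b(75) + 98 → 173
119 + 173 → 292
Total encoded bits = sum of merged weights = 65 + 98 + 119 + 173 + 292 = 747.

747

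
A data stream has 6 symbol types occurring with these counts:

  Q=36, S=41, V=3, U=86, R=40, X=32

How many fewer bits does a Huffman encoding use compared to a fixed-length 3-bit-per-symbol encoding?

Fixed-length: 3 bits × 238 symbols = 714 bits.
Huffman merges:
merge V(3) and X(32): 35
merge 35 and Q(36): 71
merge R(40) and S(41): 81
merge 71 and 81: 152
merge U(86) and 152: 238
Huffman total = 35 + 71 + 81 + 152 + 238 = 577 bits.
Saving = 714 − 577 = 137 bits.

137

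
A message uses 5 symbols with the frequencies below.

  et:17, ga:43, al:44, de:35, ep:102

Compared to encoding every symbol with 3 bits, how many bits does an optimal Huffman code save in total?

204

Fixed-length: 3 bits × 241 symbols = 723 bits.
Huffman merges:
combine et(17), de(35) → 52
combine ga(43), al(44) → 87
combine 52, 87 → 139
combine ep(102), 139 → 241
Huffman total = 52 + 87 + 139 + 241 = 519 bits.
Saving = 723 − 519 = 204 bits.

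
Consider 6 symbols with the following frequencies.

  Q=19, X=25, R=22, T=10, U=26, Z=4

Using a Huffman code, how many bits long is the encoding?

259

Merge the two smallest weights repeatedly:
Z(4) + T(10) → 14
14 + Q(19) → 33
R(22) + X(25) → 47
U(26) + 33 → 59
47 + 59 → 106
The encoded length is the sum of every internal node's weight: 14 + 33 + 47 + 59 + 106 = 259 bits.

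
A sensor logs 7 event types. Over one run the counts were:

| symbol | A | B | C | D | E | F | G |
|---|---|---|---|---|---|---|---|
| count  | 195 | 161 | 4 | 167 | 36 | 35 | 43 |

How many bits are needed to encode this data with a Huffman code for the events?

Build the Huffman tree bottom-up:
merge C(4) and F(35): 39
merge E(36) and 39: 75
merge G(43) and 75: 118
merge 118 and B(161): 279
merge D(167) and A(195): 362
merge 279 and 362: 641
The encoded length is the sum of every internal node's weight: 39 + 75 + 118 + 279 + 362 + 641 = 1514 bits.

1514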